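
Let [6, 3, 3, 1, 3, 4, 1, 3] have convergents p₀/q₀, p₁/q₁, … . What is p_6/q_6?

Using pₖ = aₖpₖ₋₁ + pₖ₋₂, qₖ = aₖqₖ₋₁ + qₖ₋₂ (with p₋₁=1, p₋₂=0, q₋₁=0, q₋₂=1):
  k=0: a=6, p=6, q=1
  k=1: a=3, p=19, q=3
  k=2: a=3, p=63, q=10
  k=3: a=1, p=82, q=13
  k=4: a=3, p=309, q=49
  k=5: a=4, p=1318, q=209
  k=6: a=1, p=1627, q=258

1627/258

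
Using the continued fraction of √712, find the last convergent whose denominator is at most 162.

√712 = [26; 1, 2, 6, 2, 1, 52, …] (period length 6).
Convergents:
  p_0/q_0 = 26/1
  p_1/q_1 = 27/1
  p_2/q_2 = 80/3
  p_3/q_3 = 507/19
  p_4/q_4 = 1094/41
  p_5/q_5 = 1601/60
  p_6/q_6 = 84346/3161
q_5 = 60 ≤ 162 < 3161 = q_6, so the answer is 1601/60.

1601/60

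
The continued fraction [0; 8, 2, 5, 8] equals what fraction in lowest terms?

Using pₖ = aₖpₖ₋₁ + pₖ₋₂ and qₖ = aₖqₖ₋₁ + qₖ₋₂:
  k=0: a=0, p=0, q=1
  k=1: a=8, p=1, q=8
  k=2: a=2, p=2, q=17
  k=3: a=5, p=11, q=93
  k=4: a=8, p=90, q=761

90/761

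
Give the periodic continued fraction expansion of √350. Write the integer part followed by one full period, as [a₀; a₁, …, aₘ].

[18; 1, 2, 2, 2, 1, 36]

a₀ = ⌊√350⌋ = 18.
With m₀=0, d₀=1 and mₖ₊₁ = dₖaₖ − mₖ, dₖ₊₁ = (n − mₖ₊₁²)/dₖ, aₖ₊₁ = ⌊(a₀+mₖ₊₁)/dₖ₊₁⌋:
  k=1: m=18, d=26, a=1
  k=2: m=8, d=11, a=2
  k=3: m=14, d=14, a=2
  k=4: m=14, d=11, a=2
  k=5: m=8, d=26, a=1
  k=6: m=18, d=1, a=36
d=1 and a=2a₀=36 at k=6, so the next step gives (m, d) = (18, 26) again — its k=1 value — and the period has length 6.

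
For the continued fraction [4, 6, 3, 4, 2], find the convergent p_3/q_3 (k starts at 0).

341/82

Using pₖ = aₖpₖ₋₁ + pₖ₋₂, qₖ = aₖqₖ₋₁ + qₖ₋₂ (with p₋₁=1, p₋₂=0, q₋₁=0, q₋₂=1):
  k=0: a=4, p=4, q=1
  k=1: a=6, p=25, q=6
  k=2: a=3, p=79, q=19
  k=3: a=4, p=341, q=82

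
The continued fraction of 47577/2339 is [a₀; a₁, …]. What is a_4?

3

47577 = 20·2339 + 797   →  a_0 = 20
2339 = 2·797 + 745   →  a_1 = 2
797 = 1·745 + 52   →  a_2 = 1
745 = 14·52 + 17   →  a_3 = 14
52 = 3·17 + 1   →  a_4 = 3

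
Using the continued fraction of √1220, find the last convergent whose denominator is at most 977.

33706/965

√1220 = [34; 1, 12, 1, 68, …] (period length 4).
Convergents:
  p_0/q_0 = 34/1
  p_1/q_1 = 35/1
  p_2/q_2 = 454/13
  p_3/q_3 = 489/14
  p_4/q_4 = 33706/965
  p_5/q_5 = 34195/979
q_4 = 965 ≤ 977 < 979 = q_5, so the answer is 33706/965.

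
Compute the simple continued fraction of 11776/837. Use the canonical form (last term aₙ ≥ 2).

[14; 14, 2, 3, 8]

11776 = 14*837 + 58
837 = 14*58 + 25
58 = 2*25 + 8
25 = 3*8 + 1
8 = 8*1 + 0  (stop)
So 11776/837 = [14; 14, 2, 3, 8].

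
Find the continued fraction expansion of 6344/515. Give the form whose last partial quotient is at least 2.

6344 = 12*515 + 164
515 = 3*164 + 23
164 = 7*23 + 3
23 = 7*3 + 2
3 = 1*2 + 1
2 = 2*1 + 0  (stop)
So 6344/515 = [12; 3, 7, 7, 1, 2].

[12; 3, 7, 7, 1, 2]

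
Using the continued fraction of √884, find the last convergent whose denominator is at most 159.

√884 = [29; 1, 2, 1, 2, 1, 2, 1, 58, …] (period length 8).
Convergents:
  p_0/q_0 = 29/1
  p_1/q_1 = 30/1
  p_2/q_2 = 89/3
  p_3/q_3 = 119/4
  p_4/q_4 = 327/11
  p_5/q_5 = 446/15
  p_6/q_6 = 1219/41
  p_7/q_7 = 1665/56
  p_8/q_8 = 97789/3289
q_7 = 56 ≤ 159 < 3289 = q_8, so the answer is 1665/56.

1665/56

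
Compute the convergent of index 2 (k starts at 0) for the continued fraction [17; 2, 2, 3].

Using pₖ = aₖpₖ₋₁ + pₖ₋₂, qₖ = aₖqₖ₋₁ + qₖ₋₂ (with p₋₁=1, p₋₂=0, q₋₁=0, q₋₂=1):
  k=0: a=17, p=17, q=1
  k=1: a=2, p=35, q=2
  k=2: a=2, p=87, q=5

87/5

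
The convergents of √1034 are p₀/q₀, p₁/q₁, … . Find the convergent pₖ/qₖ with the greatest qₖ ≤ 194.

2476/77

√1034 = [32; 6, 2, 2, 2, 6, 64, …] (period length 6).
Convergents:
  p_0/q_0 = 32/1
  p_1/q_1 = 193/6
  p_2/q_2 = 418/13
  p_3/q_3 = 1029/32
  p_4/q_4 = 2476/77
  p_5/q_5 = 15885/494
q_4 = 77 ≤ 194 < 494 = q_5, so the answer is 2476/77.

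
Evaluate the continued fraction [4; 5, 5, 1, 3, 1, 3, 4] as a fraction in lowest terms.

10173/2426

Using pₖ = aₖpₖ₋₁ + pₖ₋₂ and qₖ = aₖqₖ₋₁ + qₖ₋₂:
  k=0: a=4, p=4, q=1
  k=1: a=5, p=21, q=5
  k=2: a=5, p=109, q=26
  k=3: a=1, p=130, q=31
  k=4: a=3, p=499, q=119
  k=5: a=1, p=629, q=150
  k=6: a=3, p=2386, q=569
  k=7: a=4, p=10173, q=2426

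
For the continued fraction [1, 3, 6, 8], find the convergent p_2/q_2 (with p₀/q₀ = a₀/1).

25/19

Using pₖ = aₖpₖ₋₁ + pₖ₋₂, qₖ = aₖqₖ₋₁ + qₖ₋₂ (with p₋₁=1, p₋₂=0, q₋₁=0, q₋₂=1):
  k=0: a=1, p=1, q=1
  k=1: a=3, p=4, q=3
  k=2: a=6, p=25, q=19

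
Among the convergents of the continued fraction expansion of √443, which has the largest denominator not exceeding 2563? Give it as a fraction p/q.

18585/883

√443 = [21; 21, 42, …] (period length 2).
Convergents:
  p_0/q_0 = 21/1
  p_1/q_1 = 442/21
  p_2/q_2 = 18585/883
  p_3/q_3 = 390727/18564
q_2 = 883 ≤ 2563 < 18564 = q_3, so the answer is 18585/883.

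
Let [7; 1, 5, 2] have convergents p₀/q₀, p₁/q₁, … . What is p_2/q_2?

Using pₖ = aₖpₖ₋₁ + pₖ₋₂, qₖ = aₖqₖ₋₁ + qₖ₋₂ (with p₋₁=1, p₋₂=0, q₋₁=0, q₋₂=1):
  k=0: a=7, p=7, q=1
  k=1: a=1, p=8, q=1
  k=2: a=5, p=47, q=6

47/6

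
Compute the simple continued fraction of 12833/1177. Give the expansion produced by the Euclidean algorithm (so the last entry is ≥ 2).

12833 = 10×1177 + 1063
1177 = 1×1063 + 114
1063 = 9×114 + 37
114 = 3×37 + 3
37 = 12×3 + 1
3 = 3×1 + 0  (stop)
So 12833/1177 = [10; 1, 9, 3, 12, 3].

[10; 1, 9, 3, 12, 3]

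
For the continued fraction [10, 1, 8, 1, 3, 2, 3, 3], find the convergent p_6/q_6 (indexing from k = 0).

Using pₖ = aₖpₖ₋₁ + pₖ₋₂, qₖ = aₖqₖ₋₁ + qₖ₋₂ (with p₋₁=1, p₋₂=0, q₋₁=0, q₋₂=1):
  k=0: a=10, p=10, q=1
  k=1: a=1, p=11, q=1
  k=2: a=8, p=98, q=9
  k=3: a=1, p=109, q=10
  k=4: a=3, p=425, q=39
  k=5: a=2, p=959, q=88
  k=6: a=3, p=3302, q=303

3302/303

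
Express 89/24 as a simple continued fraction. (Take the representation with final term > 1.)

[3; 1, 2, 2, 3]

89 = 3·24 + 17
24 = 1·17 + 7
17 = 2·7 + 3
7 = 2·3 + 1
3 = 3·1 + 0  (stop)
So 89/24 = [3; 1, 2, 2, 3].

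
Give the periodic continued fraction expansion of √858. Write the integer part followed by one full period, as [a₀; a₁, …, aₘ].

a₀ = ⌊√858⌋ = 29.

[29; 3, 2, 3, 58]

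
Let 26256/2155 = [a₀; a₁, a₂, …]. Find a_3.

26256 = 12·2155 + 396   →  a_0 = 12
2155 = 5·396 + 175   →  a_1 = 5
396 = 2·175 + 46   →  a_2 = 2
175 = 3·46 + 37   →  a_3 = 3

3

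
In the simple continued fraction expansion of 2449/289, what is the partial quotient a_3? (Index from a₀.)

7

2449 = 8·289 + 137   →  a_0 = 8
289 = 2·137 + 15   →  a_1 = 2
137 = 9·15 + 2   →  a_2 = 9
15 = 7·2 + 1   →  a_3 = 7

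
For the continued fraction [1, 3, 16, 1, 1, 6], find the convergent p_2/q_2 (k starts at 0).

65/49

Using pₖ = aₖpₖ₋₁ + pₖ₋₂, qₖ = aₖqₖ₋₁ + qₖ₋₂ (with p₋₁=1, p₋₂=0, q₋₁=0, q₋₂=1):
  k=0: a=1, p=1, q=1
  k=1: a=3, p=4, q=3
  k=2: a=16, p=65, q=49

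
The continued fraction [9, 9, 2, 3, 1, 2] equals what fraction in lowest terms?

2149/236

Using pₖ = aₖpₖ₋₁ + pₖ₋₂ and qₖ = aₖqₖ₋₁ + qₖ₋₂:
  k=0: a=9, p=9, q=1
  k=1: a=9, p=82, q=9
  k=2: a=2, p=173, q=19
  k=3: a=3, p=601, q=66
  k=4: a=1, p=774, q=85
  k=5: a=2, p=2149, q=236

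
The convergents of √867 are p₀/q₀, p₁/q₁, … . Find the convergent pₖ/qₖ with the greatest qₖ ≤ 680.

7744/263

√867 = [29; 2, 4, 29, 4, 2, 58, …] (period length 6).
Convergents:
  p_0/q_0 = 29/1
  p_1/q_1 = 59/2
  p_2/q_2 = 265/9
  p_3/q_3 = 7744/263
  p_4/q_4 = 31241/1061
q_3 = 263 ≤ 680 < 1061 = q_4, so the answer is 7744/263.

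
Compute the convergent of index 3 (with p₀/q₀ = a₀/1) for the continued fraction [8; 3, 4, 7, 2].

Using pₖ = aₖpₖ₋₁ + pₖ₋₂, qₖ = aₖqₖ₋₁ + qₖ₋₂ (with p₋₁=1, p₋₂=0, q₋₁=0, q₋₂=1):
  k=0: a=8, p=8, q=1
  k=1: a=3, p=25, q=3
  k=2: a=4, p=108, q=13
  k=3: a=7, p=781, q=94

781/94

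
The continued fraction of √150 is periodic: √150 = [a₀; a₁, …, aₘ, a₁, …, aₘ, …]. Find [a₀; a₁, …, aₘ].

[12; 4, 24]

a₀ = ⌊√150⌋ = 12.
With m₀=0, d₀=1 and mₖ₊₁ = dₖaₖ − mₖ, dₖ₊₁ = (n − mₖ₊₁²)/dₖ, aₖ₊₁ = ⌊(a₀+mₖ₊₁)/dₖ₊₁⌋:
  k=1: m=12, d=6, a=4
  k=2: m=12, d=1, a=24
d=1 and a=2a₀=24 at k=2, so the next step gives (m, d) = (12, 6) again — its k=1 value — and the period has length 2.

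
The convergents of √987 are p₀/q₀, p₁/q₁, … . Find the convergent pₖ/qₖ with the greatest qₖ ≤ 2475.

√987 = [31; 2, 2, 2, 62, …] (period length 4).
Convergents:
  p_0/q_0 = 31/1
  p_1/q_1 = 63/2
  p_2/q_2 = 157/5
  p_3/q_3 = 377/12
  p_4/q_4 = 23531/749
  p_5/q_5 = 47439/1510
  p_6/q_6 = 118409/3769
q_5 = 1510 ≤ 2475 < 3769 = q_6, so the answer is 47439/1510.

47439/1510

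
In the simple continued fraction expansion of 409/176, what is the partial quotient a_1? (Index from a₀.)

3

409 = 2·176 + 57   →  a_0 = 2
176 = 3·57 + 5   →  a_1 = 3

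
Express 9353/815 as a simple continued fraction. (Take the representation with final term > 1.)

[11; 2, 9, 1, 18, 2]

9353 = 11×815 + 388
815 = 2×388 + 39
388 = 9×39 + 37
39 = 1×37 + 2
37 = 18×2 + 1
2 = 2×1 + 0  (stop)
So 9353/815 = [11; 2, 9, 1, 18, 2].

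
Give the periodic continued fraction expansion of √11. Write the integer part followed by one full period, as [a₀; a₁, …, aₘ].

a₀ = ⌊√11⌋ = 3.
With m₀=0, d₀=1 and mₖ₊₁ = dₖaₖ − mₖ, dₖ₊₁ = (n − mₖ₊₁²)/dₖ, aₖ₊₁ = ⌊(a₀+mₖ₊₁)/dₖ₊₁⌋:
  k=1: m=3, d=2, a=3
  k=2: m=3, d=1, a=6
d=1 and a=2a₀=6 at k=2, so the next step gives (m, d) = (3, 2) again — its k=1 value — and the period has length 2.

[3; 3, 6]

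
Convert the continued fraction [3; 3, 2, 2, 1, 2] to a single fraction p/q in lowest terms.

214/65

Fold from the inside: start with 2/1.
  1 + 1/2 = 3/2
  2 + 2/3 = 8/3
  2 + 3/8 = 19/8
  3 + 8/19 = 65/19
  3 + 19/65 = 214/65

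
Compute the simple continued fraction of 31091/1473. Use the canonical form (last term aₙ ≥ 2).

[21; 9, 3, 10, 5]

31091 = 21*1473 + 158
1473 = 9*158 + 51
158 = 3*51 + 5
51 = 10*5 + 1
5 = 5*1 + 0  (stop)
So 31091/1473 = [21; 9, 3, 10, 5].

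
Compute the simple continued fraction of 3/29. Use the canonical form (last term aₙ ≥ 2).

3 = 0×29 + 3
29 = 9×3 + 2
3 = 1×2 + 1
2 = 2×1 + 0  (stop)
So 3/29 = [0; 9, 1, 2].

[0; 9, 1, 2]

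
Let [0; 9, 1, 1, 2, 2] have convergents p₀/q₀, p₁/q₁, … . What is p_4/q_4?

5/48

Using pₖ = aₖpₖ₋₁ + pₖ₋₂, qₖ = aₖqₖ₋₁ + qₖ₋₂ (with p₋₁=1, p₋₂=0, q₋₁=0, q₋₂=1):
  k=0: a=0, p=0, q=1
  k=1: a=9, p=1, q=9
  k=2: a=1, p=1, q=10
  k=3: a=1, p=2, q=19
  k=4: a=2, p=5, q=48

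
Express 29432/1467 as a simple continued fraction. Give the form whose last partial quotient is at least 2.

29432 = 20·1467 + 92
1467 = 15·92 + 87
92 = 1·87 + 5
87 = 17·5 + 2
5 = 2·2 + 1
2 = 2·1 + 0  (stop)
So 29432/1467 = [20; 15, 1, 17, 2, 2].

[20; 15, 1, 17, 2, 2]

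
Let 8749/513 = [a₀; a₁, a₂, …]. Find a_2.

3

8749 = 17·513 + 28   →  a_0 = 17
513 = 18·28 + 9   →  a_1 = 18
28 = 3·9 + 1   →  a_2 = 3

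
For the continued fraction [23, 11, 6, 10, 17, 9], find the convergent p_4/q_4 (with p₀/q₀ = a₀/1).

Using pₖ = aₖpₖ₋₁ + pₖ₋₂, qₖ = aₖqₖ₋₁ + qₖ₋₂ (with p₋₁=1, p₋₂=0, q₋₁=0, q₋₂=1):
  k=0: a=23, p=23, q=1
  k=1: a=11, p=254, q=11
  k=2: a=6, p=1547, q=67
  k=3: a=10, p=15724, q=681
  k=4: a=17, p=268855, q=11644

268855/11644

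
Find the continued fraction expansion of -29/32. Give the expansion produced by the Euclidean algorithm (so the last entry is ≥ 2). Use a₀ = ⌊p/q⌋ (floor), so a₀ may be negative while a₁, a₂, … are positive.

[-1; 10, 1, 2]

-29 = -1×32 + 3
32 = 10×3 + 2
3 = 1×2 + 1
2 = 2×1 + 0  (stop)
So -29/32 = [-1; 10, 1, 2].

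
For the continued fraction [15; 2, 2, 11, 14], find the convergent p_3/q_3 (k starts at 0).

878/57

Using pₖ = aₖpₖ₋₁ + pₖ₋₂, qₖ = aₖqₖ₋₁ + qₖ₋₂ (with p₋₁=1, p₋₂=0, q₋₁=0, q₋₂=1):
  k=0: a=15, p=15, q=1
  k=1: a=2, p=31, q=2
  k=2: a=2, p=77, q=5
  k=3: a=11, p=878, q=57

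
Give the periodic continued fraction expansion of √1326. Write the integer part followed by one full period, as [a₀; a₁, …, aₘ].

a₀ = ⌊√1326⌋ = 36.
With m₀=0, d₀=1 and mₖ₊₁ = dₖaₖ − mₖ, dₖ₊₁ = (n − mₖ₊₁²)/dₖ, aₖ₊₁ = ⌊(a₀+mₖ₊₁)/dₖ₊₁⌋:
  k=1: m=36, d=30, a=2
  k=2: m=24, d=25, a=2
  k=3: m=26, d=26, a=2
  k=4: m=26, d=25, a=2
  k=5: m=24, d=30, a=2
  k=6: m=36, d=1, a=72
d=1 and a=2a₀=72 at k=6, so the next step gives (m, d) = (36, 30) again — its k=1 value — and the period has length 6.

[36; 2, 2, 2, 2, 2, 72]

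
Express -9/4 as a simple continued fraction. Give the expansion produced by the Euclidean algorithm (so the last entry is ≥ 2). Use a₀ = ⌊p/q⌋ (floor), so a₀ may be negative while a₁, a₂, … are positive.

[-3; 1, 3]

-9 = -3*4 + 3
4 = 1*3 + 1
3 = 3*1 + 0  (stop)
So -9/4 = [-3; 1, 3].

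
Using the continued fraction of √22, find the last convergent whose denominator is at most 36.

√22 = [4; 1, 2, 4, 2, 1, 8, …] (period length 6).
Convergents:
  p_0/q_0 = 4/1
  p_1/q_1 = 5/1
  p_2/q_2 = 14/3
  p_3/q_3 = 61/13
  p_4/q_4 = 136/29
  p_5/q_5 = 197/42
q_4 = 29 ≤ 36 < 42 = q_5, so the answer is 136/29.

136/29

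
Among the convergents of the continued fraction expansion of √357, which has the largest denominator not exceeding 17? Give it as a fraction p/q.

√357 = [18; 1, 8, 2, 8, 1, 36, …] (period length 6).
Convergents:
  p_0/q_0 = 18/1
  p_1/q_1 = 19/1
  p_2/q_2 = 170/9
  p_3/q_3 = 359/19
q_2 = 9 ≤ 17 < 19 = q_3, so the answer is 170/9.

170/9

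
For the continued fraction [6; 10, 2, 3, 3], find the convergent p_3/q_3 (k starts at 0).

Using pₖ = aₖpₖ₋₁ + pₖ₋₂, qₖ = aₖqₖ₋₁ + qₖ₋₂ (with p₋₁=1, p₋₂=0, q₋₁=0, q₋₂=1):
  k=0: a=6, p=6, q=1
  k=1: a=10, p=61, q=10
  k=2: a=2, p=128, q=21
  k=3: a=3, p=445, q=73

445/73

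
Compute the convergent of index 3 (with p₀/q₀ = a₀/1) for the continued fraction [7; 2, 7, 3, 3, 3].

Using pₖ = aₖpₖ₋₁ + pₖ₋₂, qₖ = aₖqₖ₋₁ + qₖ₋₂ (with p₋₁=1, p₋₂=0, q₋₁=0, q₋₂=1):
  k=0: a=7, p=7, q=1
  k=1: a=2, p=15, q=2
  k=2: a=7, p=112, q=15
  k=3: a=3, p=351, q=47

351/47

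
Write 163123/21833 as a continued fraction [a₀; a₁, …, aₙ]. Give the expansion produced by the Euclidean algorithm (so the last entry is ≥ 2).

163123 = 7*21833 + 10292
21833 = 2*10292 + 1249
10292 = 8*1249 + 300
1249 = 4*300 + 49
300 = 6*49 + 6
49 = 8*6 + 1
6 = 6*1 + 0  (stop)
So 163123/21833 = [7; 2, 8, 4, 6, 8, 6].

[7; 2, 8, 4, 6, 8, 6]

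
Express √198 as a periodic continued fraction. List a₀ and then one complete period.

[14; 14, 28]

a₀ = ⌊√198⌋ = 14.
With m₀=0, d₀=1 and mₖ₊₁ = dₖaₖ − mₖ, dₖ₊₁ = (n − mₖ₊₁²)/dₖ, aₖ₊₁ = ⌊(a₀+mₖ₊₁)/dₖ₊₁⌋:
  k=1: m=14, d=2, a=14
  k=2: m=14, d=1, a=28
d=1 and a=2a₀=28 at k=2, so the next step gives (m, d) = (14, 2) again — its k=1 value — and the period has length 2.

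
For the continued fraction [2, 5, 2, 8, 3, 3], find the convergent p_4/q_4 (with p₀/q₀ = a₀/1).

633/290

Using pₖ = aₖpₖ₋₁ + pₖ₋₂, qₖ = aₖqₖ₋₁ + qₖ₋₂ (with p₋₁=1, p₋₂=0, q₋₁=0, q₋₂=1):
  k=0: a=2, p=2, q=1
  k=1: a=5, p=11, q=5
  k=2: a=2, p=24, q=11
  k=3: a=8, p=203, q=93
  k=4: a=3, p=633, q=290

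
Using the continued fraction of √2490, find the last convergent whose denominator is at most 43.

499/10

√2490 = [49; 1, 8, 1, 98, …] (period length 4).
Convergents:
  p_0/q_0 = 49/1
  p_1/q_1 = 50/1
  p_2/q_2 = 449/9
  p_3/q_3 = 499/10
  p_4/q_4 = 49351/989
q_3 = 10 ≤ 43 < 989 = q_4, so the answer is 499/10.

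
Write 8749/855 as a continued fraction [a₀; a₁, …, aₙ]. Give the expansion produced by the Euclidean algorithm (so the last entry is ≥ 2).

[10; 4, 3, 2, 1, 2, 7]

8749 = 10·855 + 199
855 = 4·199 + 59
199 = 3·59 + 22
59 = 2·22 + 15
22 = 1·15 + 7
15 = 2·7 + 1
7 = 7·1 + 0  (stop)
So 8749/855 = [10; 4, 3, 2, 1, 2, 7].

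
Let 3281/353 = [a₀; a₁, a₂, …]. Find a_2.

2

3281 = 9·353 + 104   →  a_0 = 9
353 = 3·104 + 41   →  a_1 = 3
104 = 2·41 + 22   →  a_2 = 2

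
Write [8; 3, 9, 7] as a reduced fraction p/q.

Using pₖ = aₖpₖ₋₁ + pₖ₋₂ and qₖ = aₖqₖ₋₁ + qₖ₋₂:
  k=0: a=8, p=8, q=1
  k=1: a=3, p=25, q=3
  k=2: a=9, p=233, q=28
  k=3: a=7, p=1656, q=199

1656/199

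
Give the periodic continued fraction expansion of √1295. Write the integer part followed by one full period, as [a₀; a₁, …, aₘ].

a₀ = ⌊√1295⌋ = 35.
With m₀=0, d₀=1 and mₖ₊₁ = dₖaₖ − mₖ, dₖ₊₁ = (n − mₖ₊₁²)/dₖ, aₖ₊₁ = ⌊(a₀+mₖ₊₁)/dₖ₊₁⌋:
  k=1: m=35, d=70, a=1
  k=2: m=35, d=1, a=70
d=1 and a=2a₀=70 at k=2, so the next step gives (m, d) = (35, 70) again — its k=1 value — and the period has length 2.

[35; 1, 70]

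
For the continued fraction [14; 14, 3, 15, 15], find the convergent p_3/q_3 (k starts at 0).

9272/659

Using pₖ = aₖpₖ₋₁ + pₖ₋₂, qₖ = aₖqₖ₋₁ + qₖ₋₂ (with p₋₁=1, p₋₂=0, q₋₁=0, q₋₂=1):
  k=0: a=14, p=14, q=1
  k=1: a=14, p=197, q=14
  k=2: a=3, p=605, q=43
  k=3: a=15, p=9272, q=659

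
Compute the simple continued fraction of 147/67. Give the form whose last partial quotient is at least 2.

[2; 5, 6, 2]

147 = 2×67 + 13
67 = 5×13 + 2
13 = 6×2 + 1
2 = 2×1 + 0  (stop)
So 147/67 = [2; 5, 6, 2].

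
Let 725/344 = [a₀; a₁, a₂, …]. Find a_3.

725 = 2·344 + 37   →  a_0 = 2
344 = 9·37 + 11   →  a_1 = 9
37 = 3·11 + 4   →  a_2 = 3
11 = 2·4 + 3   →  a_3 = 2

2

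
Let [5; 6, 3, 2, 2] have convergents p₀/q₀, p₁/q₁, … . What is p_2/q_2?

Using pₖ = aₖpₖ₋₁ + pₖ₋₂, qₖ = aₖqₖ₋₁ + qₖ₋₂ (with p₋₁=1, p₋₂=0, q₋₁=0, q₋₂=1):
  k=0: a=5, p=5, q=1
  k=1: a=6, p=31, q=6
  k=2: a=3, p=98, q=19

98/19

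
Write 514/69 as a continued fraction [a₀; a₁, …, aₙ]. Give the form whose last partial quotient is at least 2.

[7; 2, 4, 2, 3]

514 = 7·69 + 31
69 = 2·31 + 7
31 = 4·7 + 3
7 = 2·3 + 1
3 = 3·1 + 0  (stop)
So 514/69 = [7; 2, 4, 2, 3].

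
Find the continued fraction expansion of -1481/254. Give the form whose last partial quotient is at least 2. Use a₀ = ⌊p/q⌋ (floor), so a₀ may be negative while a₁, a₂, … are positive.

-1481 = -6·254 + 43
254 = 5·43 + 39
43 = 1·39 + 4
39 = 9·4 + 3
4 = 1·3 + 1
3 = 3·1 + 0  (stop)
So -1481/254 = [-6; 5, 1, 9, 1, 3].

[-6; 5, 1, 9, 1, 3]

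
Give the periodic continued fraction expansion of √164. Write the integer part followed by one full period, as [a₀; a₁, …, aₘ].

[12; 1, 4, 6, 4, 1, 24]

a₀ = ⌊√164⌋ = 12.
With m₀=0, d₀=1 and mₖ₊₁ = dₖaₖ − mₖ, dₖ₊₁ = (n − mₖ₊₁²)/dₖ, aₖ₊₁ = ⌊(a₀+mₖ₊₁)/dₖ₊₁⌋:
  k=1: m=12, d=20, a=1
  k=2: m=8, d=5, a=4
  k=3: m=12, d=4, a=6
  k=4: m=12, d=5, a=4
  k=5: m=8, d=20, a=1
  k=6: m=12, d=1, a=24
d=1 and a=2a₀=24 at k=6, so the next step gives (m, d) = (12, 20) again — its k=1 value — and the period has length 6.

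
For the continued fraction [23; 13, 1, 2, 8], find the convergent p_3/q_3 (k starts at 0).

Using pₖ = aₖpₖ₋₁ + pₖ₋₂, qₖ = aₖqₖ₋₁ + qₖ₋₂ (with p₋₁=1, p₋₂=0, q₋₁=0, q₋₂=1):
  k=0: a=23, p=23, q=1
  k=1: a=13, p=300, q=13
  k=2: a=1, p=323, q=14
  k=3: a=2, p=946, q=41

946/41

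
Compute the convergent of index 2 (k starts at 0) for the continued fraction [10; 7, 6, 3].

Using pₖ = aₖpₖ₋₁ + pₖ₋₂, qₖ = aₖqₖ₋₁ + qₖ₋₂ (with p₋₁=1, p₋₂=0, q₋₁=0, q₋₂=1):
  k=0: a=10, p=10, q=1
  k=1: a=7, p=71, q=7
  k=2: a=6, p=436, q=43

436/43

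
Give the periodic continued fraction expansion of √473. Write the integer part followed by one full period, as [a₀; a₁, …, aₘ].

a₀ = ⌊√473⌋ = 21.
With m₀=0, d₀=1 and mₖ₊₁ = dₖaₖ − mₖ, dₖ₊₁ = (n − mₖ₊₁²)/dₖ, aₖ₊₁ = ⌊(a₀+mₖ₊₁)/dₖ₊₁⌋:
  k=1: m=21, d=32, a=1
  k=2: m=11, d=11, a=2
  k=3: m=11, d=32, a=1
  k=4: m=21, d=1, a=42
d=1 and a=2a₀=42 at k=4, so the next step gives (m, d) = (21, 32) again — its k=1 value — and the period has length 4.

[21; 1, 2, 1, 42]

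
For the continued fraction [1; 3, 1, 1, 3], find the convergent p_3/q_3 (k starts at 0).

Using pₖ = aₖpₖ₋₁ + pₖ₋₂, qₖ = aₖqₖ₋₁ + qₖ₋₂ (with p₋₁=1, p₋₂=0, q₋₁=0, q₋₂=1):
  k=0: a=1, p=1, q=1
  k=1: a=3, p=4, q=3
  k=2: a=1, p=5, q=4
  k=3: a=1, p=9, q=7

9/7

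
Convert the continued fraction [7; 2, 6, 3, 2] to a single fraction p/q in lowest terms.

709/95

Fold from the inside: start with 2/1.
  3 + 1/2 = 7/2
  6 + 2/7 = 44/7
  2 + 7/44 = 95/44
  7 + 44/95 = 709/95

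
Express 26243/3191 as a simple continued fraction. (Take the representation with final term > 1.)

[8; 4, 2, 6, 4, 13]

26243 = 8*3191 + 715
3191 = 4*715 + 331
715 = 2*331 + 53
331 = 6*53 + 13
53 = 4*13 + 1
13 = 13*1 + 0  (stop)
So 26243/3191 = [8; 4, 2, 6, 4, 13].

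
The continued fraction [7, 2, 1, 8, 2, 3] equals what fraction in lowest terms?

Fold from the inside: start with 3/1.
  2 + 1/3 = 7/3
  8 + 3/7 = 59/7
  1 + 7/59 = 66/59
  2 + 59/66 = 191/66
  7 + 66/191 = 1403/191

1403/191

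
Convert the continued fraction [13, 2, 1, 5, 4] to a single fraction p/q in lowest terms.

948/71

Using pₖ = aₖpₖ₋₁ + pₖ₋₂ and qₖ = aₖqₖ₋₁ + qₖ₋₂:
  k=0: a=13, p=13, q=1
  k=1: a=2, p=27, q=2
  k=2: a=1, p=40, q=3
  k=3: a=5, p=227, q=17
  k=4: a=4, p=948, q=71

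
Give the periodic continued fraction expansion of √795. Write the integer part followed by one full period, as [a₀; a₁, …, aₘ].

a₀ = ⌊√795⌋ = 28.
With m₀=0, d₀=1 and mₖ₊₁ = dₖaₖ − mₖ, dₖ₊₁ = (n − mₖ₊₁²)/dₖ, aₖ₊₁ = ⌊(a₀+mₖ₊₁)/dₖ₊₁⌋:
  k=1: m=28, d=11, a=5
  k=2: m=27, d=6, a=9
  k=3: m=27, d=11, a=5
  k=4: m=28, d=1, a=56
d=1 and a=2a₀=56 at k=4, so the next step gives (m, d) = (28, 11) again — its k=1 value — and the period has length 4.

[28; 5, 9, 5, 56]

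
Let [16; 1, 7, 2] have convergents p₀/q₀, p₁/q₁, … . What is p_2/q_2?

135/8

Using pₖ = aₖpₖ₋₁ + pₖ₋₂, qₖ = aₖqₖ₋₁ + qₖ₋₂ (with p₋₁=1, p₋₂=0, q₋₁=0, q₋₂=1):
  k=0: a=16, p=16, q=1
  k=1: a=1, p=17, q=1
  k=2: a=7, p=135, q=8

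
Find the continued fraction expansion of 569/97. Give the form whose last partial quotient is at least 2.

569 = 5·97 + 84
97 = 1·84 + 13
84 = 6·13 + 6
13 = 2·6 + 1
6 = 6·1 + 0  (stop)
So 569/97 = [5; 1, 6, 2, 6].

[5; 1, 6, 2, 6]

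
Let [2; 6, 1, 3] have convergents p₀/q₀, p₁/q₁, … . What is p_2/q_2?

Using pₖ = aₖpₖ₋₁ + pₖ₋₂, qₖ = aₖqₖ₋₁ + qₖ₋₂ (with p₋₁=1, p₋₂=0, q₋₁=0, q₋₂=1):
  k=0: a=2, p=2, q=1
  k=1: a=6, p=13, q=6
  k=2: a=1, p=15, q=7

15/7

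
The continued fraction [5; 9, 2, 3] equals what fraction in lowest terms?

Using pₖ = aₖpₖ₋₁ + pₖ₋₂ and qₖ = aₖqₖ₋₁ + qₖ₋₂:
  k=0: a=5, p=5, q=1
  k=1: a=9, p=46, q=9
  k=2: a=2, p=97, q=19
  k=3: a=3, p=337, q=66

337/66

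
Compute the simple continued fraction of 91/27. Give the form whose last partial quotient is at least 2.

91 = 3×27 + 10
27 = 2×10 + 7
10 = 1×7 + 3
7 = 2×3 + 1
3 = 3×1 + 0  (stop)
So 91/27 = [3; 2, 1, 2, 3].

[3; 2, 1, 2, 3]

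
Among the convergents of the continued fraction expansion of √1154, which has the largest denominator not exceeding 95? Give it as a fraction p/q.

1155/34

√1154 = [33; 1, 32, 1, 66, …] (period length 4).
Convergents:
  p_0/q_0 = 33/1
  p_1/q_1 = 34/1
  p_2/q_2 = 1121/33
  p_3/q_3 = 1155/34
  p_4/q_4 = 77351/2277
q_3 = 34 ≤ 95 < 2277 = q_4, so the answer is 1155/34.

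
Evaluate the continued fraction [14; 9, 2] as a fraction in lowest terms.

268/19

Using pₖ = aₖpₖ₋₁ + pₖ₋₂ and qₖ = aₖqₖ₋₁ + qₖ₋₂:
  k=0: a=14, p=14, q=1
  k=1: a=9, p=127, q=9
  k=2: a=2, p=268, q=19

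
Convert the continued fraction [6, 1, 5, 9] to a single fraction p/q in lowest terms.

Fold from the inside: start with 9/1.
  5 + 1/9 = 46/9
  1 + 9/46 = 55/46
  6 + 46/55 = 376/55

376/55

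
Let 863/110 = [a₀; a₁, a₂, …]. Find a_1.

863 = 7·110 + 93   →  a_0 = 7
110 = 1·93 + 17   →  a_1 = 1

1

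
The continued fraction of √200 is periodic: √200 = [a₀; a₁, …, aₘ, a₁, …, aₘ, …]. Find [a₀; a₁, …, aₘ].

a₀ = ⌊√200⌋ = 14.
With m₀=0, d₀=1 and mₖ₊₁ = dₖaₖ − mₖ, dₖ₊₁ = (n − mₖ₊₁²)/dₖ, aₖ₊₁ = ⌊(a₀+mₖ₊₁)/dₖ₊₁⌋:
  k=1: m=14, d=4, a=7
  k=2: m=14, d=1, a=28
d=1 and a=2a₀=28 at k=2, so the next step gives (m, d) = (14, 4) again — its k=1 value — and the period has length 2.

[14; 7, 28]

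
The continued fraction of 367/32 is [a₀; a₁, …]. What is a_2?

367 = 11·32 + 15   →  a_0 = 11
32 = 2·15 + 2   →  a_1 = 2
15 = 7·2 + 1   →  a_2 = 7

7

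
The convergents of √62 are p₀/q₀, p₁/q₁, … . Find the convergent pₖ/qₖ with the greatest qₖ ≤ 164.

√62 = [7; 1, 6, 1, 14, …] (period length 4).
Convergents:
  p_0/q_0 = 7/1
  p_1/q_1 = 8/1
  p_2/q_2 = 55/7
  p_3/q_3 = 63/8
  p_4/q_4 = 937/119
  p_5/q_5 = 1000/127
  p_6/q_6 = 6937/881
q_5 = 127 ≤ 164 < 881 = q_6, so the answer is 1000/127.

1000/127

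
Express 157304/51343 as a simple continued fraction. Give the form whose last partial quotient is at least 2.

157304 = 3·51343 + 3275
51343 = 15·3275 + 2218
3275 = 1·2218 + 1057
2218 = 2·1057 + 104
1057 = 10·104 + 17
104 = 6·17 + 2
17 = 8·2 + 1
2 = 2·1 + 0  (stop)
So 157304/51343 = [3; 15, 1, 2, 10, 6, 8, 2].

[3; 15, 1, 2, 10, 6, 8, 2]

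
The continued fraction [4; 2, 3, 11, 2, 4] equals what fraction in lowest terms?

3274/739

Using pₖ = aₖpₖ₋₁ + pₖ₋₂ and qₖ = aₖqₖ₋₁ + qₖ₋₂:
  k=0: a=4, p=4, q=1
  k=1: a=2, p=9, q=2
  k=2: a=3, p=31, q=7
  k=3: a=11, p=350, q=79
  k=4: a=2, p=731, q=165
  k=5: a=4, p=3274, q=739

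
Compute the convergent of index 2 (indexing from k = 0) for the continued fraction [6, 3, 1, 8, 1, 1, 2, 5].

Using pₖ = aₖpₖ₋₁ + pₖ₋₂, qₖ = aₖqₖ₋₁ + qₖ₋₂ (with p₋₁=1, p₋₂=0, q₋₁=0, q₋₂=1):
  k=0: a=6, p=6, q=1
  k=1: a=3, p=19, q=3
  k=2: a=1, p=25, q=4

25/4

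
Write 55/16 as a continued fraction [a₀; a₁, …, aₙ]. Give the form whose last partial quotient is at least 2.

55 = 3·16 + 7
16 = 2·7 + 2
7 = 3·2 + 1
2 = 2·1 + 0  (stop)
So 55/16 = [3; 2, 3, 2].

[3; 2, 3, 2]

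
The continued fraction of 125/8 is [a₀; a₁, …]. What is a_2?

125 = 15·8 + 5   →  a_0 = 15
8 = 1·5 + 3   →  a_1 = 1
5 = 1·3 + 2   →  a_2 = 1

1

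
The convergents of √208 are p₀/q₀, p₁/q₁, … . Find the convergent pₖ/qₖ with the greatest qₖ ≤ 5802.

√208 = [14; 2, 2, 1, 2, 2, 28, …] (period length 6).
Convergents:
  p_0/q_0 = 14/1
  p_1/q_1 = 29/2
  p_2/q_2 = 72/5
  p_3/q_3 = 101/7
  p_4/q_4 = 274/19
  p_5/q_5 = 649/45
  p_6/q_6 = 18446/1279
  p_7/q_7 = 37541/2603
  p_8/q_8 = 93528/6485
q_7 = 2603 ≤ 5802 < 6485 = q_8, so the answer is 37541/2603.

37541/2603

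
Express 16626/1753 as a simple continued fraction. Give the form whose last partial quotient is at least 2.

[9; 2, 15, 2, 3, 2, 3]

16626 = 9·1753 + 849
1753 = 2·849 + 55
849 = 15·55 + 24
55 = 2·24 + 7
24 = 3·7 + 3
7 = 2·3 + 1
3 = 3·1 + 0  (stop)
So 16626/1753 = [9; 2, 15, 2, 3, 2, 3].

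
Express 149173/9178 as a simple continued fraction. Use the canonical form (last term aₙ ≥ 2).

[16; 3, 1, 18, 17, 2, 3]

149173 = 16·9178 + 2325
9178 = 3·2325 + 2203
2325 = 1·2203 + 122
2203 = 18·122 + 7
122 = 17·7 + 3
7 = 2·3 + 1
3 = 3·1 + 0  (stop)
So 149173/9178 = [16; 3, 1, 18, 17, 2, 3].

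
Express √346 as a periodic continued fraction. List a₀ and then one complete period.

[18; 1, 1, 1, 1, 36]

a₀ = ⌊√346⌋ = 18.
With m₀=0, d₀=1 and mₖ₊₁ = dₖaₖ − mₖ, dₖ₊₁ = (n − mₖ₊₁²)/dₖ, aₖ₊₁ = ⌊(a₀+mₖ₊₁)/dₖ₊₁⌋:
  k=1: m=18, d=22, a=1
  k=2: m=4, d=15, a=1
  k=3: m=11, d=15, a=1
  k=4: m=4, d=22, a=1
  k=5: m=18, d=1, a=36
d=1 and a=2a₀=36 at k=5, so the next step gives (m, d) = (18, 22) again — its k=1 value — and the period has length 5.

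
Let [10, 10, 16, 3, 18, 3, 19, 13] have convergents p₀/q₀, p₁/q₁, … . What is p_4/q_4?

91248/9035

Using pₖ = aₖpₖ₋₁ + pₖ₋₂, qₖ = aₖqₖ₋₁ + qₖ₋₂ (with p₋₁=1, p₋₂=0, q₋₁=0, q₋₂=1):
  k=0: a=10, p=10, q=1
  k=1: a=10, p=101, q=10
  k=2: a=16, p=1626, q=161
  k=3: a=3, p=4979, q=493
  k=4: a=18, p=91248, q=9035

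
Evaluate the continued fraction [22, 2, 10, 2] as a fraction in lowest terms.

Fold from the inside: start with 2/1.
  10 + 1/2 = 21/2
  2 + 2/21 = 44/21
  22 + 21/44 = 989/44

989/44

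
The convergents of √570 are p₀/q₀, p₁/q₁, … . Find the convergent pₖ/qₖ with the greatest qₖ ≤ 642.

9144/383

√570 = [23; 1, 6, 1, 46, …] (period length 4).
Convergents:
  p_0/q_0 = 23/1
  p_1/q_1 = 24/1
  p_2/q_2 = 167/7
  p_3/q_3 = 191/8
  p_4/q_4 = 8953/375
  p_5/q_5 = 9144/383
  p_6/q_6 = 63817/2673
q_5 = 383 ≤ 642 < 2673 = q_6, so the answer is 9144/383.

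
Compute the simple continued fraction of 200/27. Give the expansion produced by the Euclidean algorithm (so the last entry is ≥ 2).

[7; 2, 2, 5]

200 = 7*27 + 11
27 = 2*11 + 5
11 = 2*5 + 1
5 = 5*1 + 0  (stop)
So 200/27 = [7; 2, 2, 5].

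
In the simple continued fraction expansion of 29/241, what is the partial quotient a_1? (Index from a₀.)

8

29 = 0·241 + 29   →  a_0 = 0
241 = 8·29 + 9   →  a_1 = 8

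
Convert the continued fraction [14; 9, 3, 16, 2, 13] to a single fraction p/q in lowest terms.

Using pₖ = aₖpₖ₋₁ + pₖ₋₂ and qₖ = aₖqₖ₋₁ + qₖ₋₂:
  k=0: a=14, p=14, q=1
  k=1: a=9, p=127, q=9
  k=2: a=3, p=395, q=28
  k=3: a=16, p=6447, q=457
  k=4: a=2, p=13289, q=942
  k=5: a=13, p=179204, q=12703

179204/12703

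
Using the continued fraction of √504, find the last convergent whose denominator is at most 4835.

√504 = [22; 2, 4, 2, 44, …] (period length 4).
Convergents:
  p_0/q_0 = 22/1
  p_1/q_1 = 45/2
  p_2/q_2 = 202/9
  p_3/q_3 = 449/20
  p_4/q_4 = 19958/889
  p_5/q_5 = 40365/1798
  p_6/q_6 = 181418/8081
q_5 = 1798 ≤ 4835 < 8081 = q_6, so the answer is 40365/1798.

40365/1798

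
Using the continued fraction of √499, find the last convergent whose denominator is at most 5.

67/3

√499 = [22; 2, 1, 21, 1, 2, 44, …] (period length 6).
Convergents:
  p_0/q_0 = 22/1
  p_1/q_1 = 45/2
  p_2/q_2 = 67/3
  p_3/q_3 = 1452/65
q_2 = 3 ≤ 5 < 65 = q_3, so the answer is 67/3.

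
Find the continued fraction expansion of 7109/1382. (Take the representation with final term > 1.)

7109 = 5·1382 + 199
1382 = 6·199 + 188
199 = 1·188 + 11
188 = 17·11 + 1
11 = 11·1 + 0  (stop)
So 7109/1382 = [5; 6, 1, 17, 11].

[5; 6, 1, 17, 11]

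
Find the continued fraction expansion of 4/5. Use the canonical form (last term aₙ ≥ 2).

4 = 0*5 + 4
5 = 1*4 + 1
4 = 4*1 + 0  (stop)
So 4/5 = [0; 1, 4].

[0; 1, 4]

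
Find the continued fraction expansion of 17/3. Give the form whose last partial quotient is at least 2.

17 = 5×3 + 2
3 = 1×2 + 1
2 = 2×1 + 0  (stop)
So 17/3 = [5; 1, 2].

[5; 1, 2]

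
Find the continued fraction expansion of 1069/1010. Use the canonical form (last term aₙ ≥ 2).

1069 = 1·1010 + 59
1010 = 17·59 + 7
59 = 8·7 + 3
7 = 2·3 + 1
3 = 3·1 + 0  (stop)
So 1069/1010 = [1; 17, 8, 2, 3].

[1; 17, 8, 2, 3]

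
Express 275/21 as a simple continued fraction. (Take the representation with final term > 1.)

[13; 10, 2]

275 = 13×21 + 2
21 = 10×2 + 1
2 = 2×1 + 0  (stop)
So 275/21 = [13; 10, 2].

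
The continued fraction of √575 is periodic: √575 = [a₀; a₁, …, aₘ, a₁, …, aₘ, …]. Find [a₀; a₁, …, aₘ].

a₀ = ⌊√575⌋ = 23.
With m₀=0, d₀=1 and mₖ₊₁ = dₖaₖ − mₖ, dₖ₊₁ = (n − mₖ₊₁²)/dₖ, aₖ₊₁ = ⌊(a₀+mₖ₊₁)/dₖ₊₁⌋:
  k=1: m=23, d=46, a=1
  k=2: m=23, d=1, a=46
d=1 and a=2a₀=46 at k=2, so the next step gives (m, d) = (23, 46) again — its k=1 value — and the period has length 2.

[23; 1, 46]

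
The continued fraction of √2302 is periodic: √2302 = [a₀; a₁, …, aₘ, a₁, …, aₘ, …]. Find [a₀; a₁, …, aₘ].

[47; 1, 46, 1, 94]

a₀ = ⌊√2302⌋ = 47.
With m₀=0, d₀=1 and mₖ₊₁ = dₖaₖ − mₖ, dₖ₊₁ = (n − mₖ₊₁²)/dₖ, aₖ₊₁ = ⌊(a₀+mₖ₊₁)/dₖ₊₁⌋:
  k=1: m=47, d=93, a=1
  k=2: m=46, d=2, a=46
  k=3: m=46, d=93, a=1
  k=4: m=47, d=1, a=94
d=1 and a=2a₀=94 at k=4, so the next step gives (m, d) = (47, 93) again — its k=1 value — and the period has length 4.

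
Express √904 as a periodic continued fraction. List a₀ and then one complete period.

a₀ = ⌊√904⌋ = 30.
With m₀=0, d₀=1 and mₖ₊₁ = dₖaₖ − mₖ, dₖ₊₁ = (n − mₖ₊₁²)/dₖ, aₖ₊₁ = ⌊(a₀+mₖ₊₁)/dₖ₊₁⌋:
  k=1: m=30, d=4, a=15
  k=2: m=30, d=1, a=60
d=1 and a=2a₀=60 at k=2, so the next step gives (m, d) = (30, 4) again — its k=1 value — and the period has length 2.

[30; 15, 60]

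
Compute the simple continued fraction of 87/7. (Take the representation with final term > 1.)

[12; 2, 3]

87 = 12×7 + 3
7 = 2×3 + 1
3 = 3×1 + 0  (stop)
So 87/7 = [12; 2, 3].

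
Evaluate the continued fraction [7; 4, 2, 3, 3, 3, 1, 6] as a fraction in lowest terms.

21467/2971

Fold from the inside: start with 6/1.
  1 + 1/6 = 7/6
  3 + 6/7 = 27/7
  3 + 7/27 = 88/27
  3 + 27/88 = 291/88
  2 + 88/291 = 670/291
  4 + 291/670 = 2971/670
  7 + 670/2971 = 21467/2971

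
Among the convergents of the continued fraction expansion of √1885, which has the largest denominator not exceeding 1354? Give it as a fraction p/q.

45023/1037

√1885 = [43; 2, 2, 2, 86, …] (period length 4).
Convergents:
  p_0/q_0 = 43/1
  p_1/q_1 = 87/2
  p_2/q_2 = 217/5
  p_3/q_3 = 521/12
  p_4/q_4 = 45023/1037
  p_5/q_5 = 90567/2086
q_4 = 1037 ≤ 1354 < 2086 = q_5, so the answer is 45023/1037.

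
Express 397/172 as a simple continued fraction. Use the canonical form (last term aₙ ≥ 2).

397 = 2*172 + 53
172 = 3*53 + 13
53 = 4*13 + 1
13 = 13*1 + 0  (stop)
So 397/172 = [2; 3, 4, 13].

[2; 3, 4, 13]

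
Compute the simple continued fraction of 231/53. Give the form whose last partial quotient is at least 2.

[4; 2, 1, 3, 1, 3]

231 = 4*53 + 19
53 = 2*19 + 15
19 = 1*15 + 4
15 = 3*4 + 3
4 = 1*3 + 1
3 = 3*1 + 0  (stop)
So 231/53 = [4; 2, 1, 3, 1, 3].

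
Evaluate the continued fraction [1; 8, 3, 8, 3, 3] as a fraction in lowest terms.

2414/2155

Fold from the inside: start with 3/1.
  3 + 1/3 = 10/3
  8 + 3/10 = 83/10
  3 + 10/83 = 259/83
  8 + 83/259 = 2155/259
  1 + 259/2155 = 2414/2155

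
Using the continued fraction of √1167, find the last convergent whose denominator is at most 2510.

60329/1766

√1167 = [34; 6, 5, 11, 5, 6, 68, …] (period length 6).
Convergents:
  p_0/q_0 = 34/1
  p_1/q_1 = 205/6
  p_2/q_2 = 1059/31
  p_3/q_3 = 11854/347
  p_4/q_4 = 60329/1766
  p_5/q_5 = 373828/10943
q_4 = 1766 ≤ 2510 < 10943 = q_5, so the answer is 60329/1766.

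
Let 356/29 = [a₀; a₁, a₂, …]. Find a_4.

356 = 12·29 + 8   →  a_0 = 12
29 = 3·8 + 5   →  a_1 = 3
8 = 1·5 + 3   →  a_2 = 1
5 = 1·3 + 2   →  a_3 = 1
3 = 1·2 + 1   →  a_4 = 1

1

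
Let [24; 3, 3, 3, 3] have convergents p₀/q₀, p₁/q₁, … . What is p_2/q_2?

Using pₖ = aₖpₖ₋₁ + pₖ₋₂, qₖ = aₖqₖ₋₁ + qₖ₋₂ (with p₋₁=1, p₋₂=0, q₋₁=0, q₋₂=1):
  k=0: a=24, p=24, q=1
  k=1: a=3, p=73, q=3
  k=2: a=3, p=243, q=10

243/10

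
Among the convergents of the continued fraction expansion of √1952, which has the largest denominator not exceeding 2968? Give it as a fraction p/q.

√1952 = [44; 5, 1, 1, 21, 1, 1, 5, 88, …] (period length 8).
Convergents:
  p_0/q_0 = 44/1
  p_1/q_1 = 221/5
  p_2/q_2 = 265/6
  p_3/q_3 = 486/11
  p_4/q_4 = 10471/237
  p_5/q_5 = 10957/248
  p_6/q_6 = 21428/485
  p_7/q_7 = 118097/2673
  p_8/q_8 = 10413964/235709
q_7 = 2673 ≤ 2968 < 235709 = q_8, so the answer is 118097/2673.

118097/2673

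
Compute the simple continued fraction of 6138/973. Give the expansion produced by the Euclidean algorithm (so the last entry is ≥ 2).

6138 = 6·973 + 300
973 = 3·300 + 73
300 = 4·73 + 8
73 = 9·8 + 1
8 = 8·1 + 0  (stop)
So 6138/973 = [6; 3, 4, 9, 8].

[6; 3, 4, 9, 8]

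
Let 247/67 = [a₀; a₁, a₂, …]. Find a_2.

247 = 3·67 + 46   →  a_0 = 3
67 = 1·46 + 21   →  a_1 = 1
46 = 2·21 + 4   →  a_2 = 2

2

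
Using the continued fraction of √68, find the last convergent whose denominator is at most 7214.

√68 = [8; 4, 16, …] (period length 2).
Convergents:
  p_0/q_0 = 8/1
  p_1/q_1 = 33/4
  p_2/q_2 = 536/65
  p_3/q_3 = 2177/264
  p_4/q_4 = 35368/4289
  p_5/q_5 = 143649/17420
q_4 = 4289 ≤ 7214 < 17420 = q_5, so the answer is 35368/4289.

35368/4289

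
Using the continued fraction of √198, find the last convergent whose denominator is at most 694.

√198 = [14; 14, 28, …] (period length 2).
Convergents:
  p_0/q_0 = 14/1
  p_1/q_1 = 197/14
  p_2/q_2 = 5530/393
  p_3/q_3 = 77617/5516
q_2 = 393 ≤ 694 < 5516 = q_3, so the answer is 5530/393.

5530/393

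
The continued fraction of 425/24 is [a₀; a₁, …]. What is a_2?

2

425 = 17·24 + 17   →  a_0 = 17
24 = 1·17 + 7   →  a_1 = 1
17 = 2·7 + 3   →  a_2 = 2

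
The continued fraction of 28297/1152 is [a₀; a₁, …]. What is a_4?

2

28297 = 24·1152 + 649   →  a_0 = 24
1152 = 1·649 + 503   →  a_1 = 1
649 = 1·503 + 146   →  a_2 = 1
503 = 3·146 + 65   →  a_3 = 3
146 = 2·65 + 16   →  a_4 = 2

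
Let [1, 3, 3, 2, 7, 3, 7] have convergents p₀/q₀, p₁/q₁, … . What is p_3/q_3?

Using pₖ = aₖpₖ₋₁ + pₖ₋₂, qₖ = aₖqₖ₋₁ + qₖ₋₂ (with p₋₁=1, p₋₂=0, q₋₁=0, q₋₂=1):
  k=0: a=1, p=1, q=1
  k=1: a=3, p=4, q=3
  k=2: a=3, p=13, q=10
  k=3: a=2, p=30, q=23

30/23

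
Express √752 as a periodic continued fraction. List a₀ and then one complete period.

[27; 2, 2, 1, 2, 1, 2, 2, 54]

a₀ = ⌊√752⌋ = 27.
With m₀=0, d₀=1 and mₖ₊₁ = dₖaₖ − mₖ, dₖ₊₁ = (n − mₖ₊₁²)/dₖ, aₖ₊₁ = ⌊(a₀+mₖ₊₁)/dₖ₊₁⌋:
  k=1: m=27, d=23, a=2
  k=2: m=19, d=17, a=2
  k=3: m=15, d=31, a=1
  k=4: m=16, d=16, a=2
  k=5: m=16, d=31, a=1
  k=6: m=15, d=17, a=2
  k=7: m=19, d=23, a=2
  k=8: m=27, d=1, a=54
d=1 and a=2a₀=54 at k=8, so the next step gives (m, d) = (27, 23) again — its k=1 value — and the period has length 8.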